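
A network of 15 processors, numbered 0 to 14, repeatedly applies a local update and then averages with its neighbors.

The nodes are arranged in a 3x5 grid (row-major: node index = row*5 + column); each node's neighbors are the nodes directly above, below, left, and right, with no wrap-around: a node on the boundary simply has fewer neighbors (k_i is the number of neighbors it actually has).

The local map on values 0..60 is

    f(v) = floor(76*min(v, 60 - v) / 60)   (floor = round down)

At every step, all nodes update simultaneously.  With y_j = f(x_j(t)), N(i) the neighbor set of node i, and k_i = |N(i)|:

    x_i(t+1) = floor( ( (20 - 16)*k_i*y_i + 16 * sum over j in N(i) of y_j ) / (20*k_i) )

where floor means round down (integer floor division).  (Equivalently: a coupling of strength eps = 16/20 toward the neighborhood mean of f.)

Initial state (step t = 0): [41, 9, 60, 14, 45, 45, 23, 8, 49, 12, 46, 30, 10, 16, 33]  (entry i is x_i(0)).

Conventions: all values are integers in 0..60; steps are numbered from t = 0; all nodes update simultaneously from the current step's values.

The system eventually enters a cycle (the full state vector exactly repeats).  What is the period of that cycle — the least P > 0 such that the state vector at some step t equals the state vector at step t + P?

Simulating step by step:
t=0: [41, 9, 60, 14, 45, 45, 23, 8, 49, 12, 46, 30, 10, 16, 33]
t=1: [16, 16, 10, 11, 16, 22, 21, 12, 15, 20, 26, 23, 20, 19, 20]
t=2: [22, 19, 15, 16, 19, 26, 23, 19, 19, 22, 28, 27, 23, 23, 24]
t=3: [27, 24, 21, 21, 23, 30, 28, 25, 24, 26, 33, 31, 29, 27, 28]
t=4: [34, 31, 28, 27, 29, 35, 34, 31, 30, 31, 36, 35, 34, 33, 33]
t=5: [33, 33, 35, 35, 35, 31, 33, 34, 35, 36, 30, 31, 33, 34, 34]
t=6: [34, 33, 32, 31, 30, 35, 34, 32, 31, 31, 36, 35, 33, 32, 31]
t=7: [32, 33, 35, 36, 36, 31, 32, 34, 35, 36, 30, 31, 33, 35, 35]
t=8: [35, 33, 31, 30, 30, 36, 34, 32, 30, 30, 36, 35, 33, 31, 30]
t=9: [31, 33, 35, 37, 38, 30, 32, 35, 37, 38, 30, 31, 34, 36, 37]
t=10: [36, 34, 31, 29, 27, 36, 34, 31, 29, 28, 37, 35, 32, 30, 28]
t=11: [30, 32, 34, 35, 35, 30, 32, 35, 36, 35, 30, 31, 35, 35, 36]
t=12: [36, 35, 32, 31, 31, 37, 35, 31, 30, 30, 37, 34, 32, 30, 30]
t=13: [30, 31, 34, 36, 36, 29, 31, 35, 37, 37, 30, 31, 35, 37, 38]
t=14: [36, 35, 32, 30, 29, 37, 35, 31, 29, 28, 36, 35, 31, 29, 28]
t=15: [30, 31, 35, 36, 36, 30, 31, 34, 36, 35, 30, 32, 34, 35, 35]
t=16: [37, 35, 32, 30, 30, 37, 35, 32, 30, 30, 36, 35, 32, 31, 31]
t=17: [29, 31, 34, 37, 38, 29, 31, 34, 37, 37, 30, 31, 34, 36, 36]
t=18: [36, 34, 32, 29, 28, 36, 35, 32, 29, 28, 36, 35, 32, 30, 29]
t=19: [30, 32, 34, 35, 35, 30, 31, 34, 36, 35, 30, 31, 34, 36, 36]
t=20: [36, 35, 32, 31, 31, 37, 35, 32, 30, 30, 37, 35, 32, 30, 30]
t=21: [30, 31, 34, 36, 36, 29, 31, 34, 37, 37, 29, 31, 34, 37, 38]
t=22: [36, 35, 32, 30, 29, 36, 35, 32, 29, 28, 36, 34, 32, 29, 28]
t=23: [30, 31, 34, 36, 36, 30, 31, 34, 36, 35, 30, 32, 34, 35, 35]
t=24: [37, 35, 32, 30, 30, 37, 35, 32, 30, 30, 36, 35, 32, 31, 31]

Answer: 8
Key observation: The state at step 16, [37, 35, 32, 30, 30, 37, 35, 32, 30, 30, 36, 35, 32, 31, 31], reappears at step 24 — and no state repeats earlier — so the cycle the system enters has period 8.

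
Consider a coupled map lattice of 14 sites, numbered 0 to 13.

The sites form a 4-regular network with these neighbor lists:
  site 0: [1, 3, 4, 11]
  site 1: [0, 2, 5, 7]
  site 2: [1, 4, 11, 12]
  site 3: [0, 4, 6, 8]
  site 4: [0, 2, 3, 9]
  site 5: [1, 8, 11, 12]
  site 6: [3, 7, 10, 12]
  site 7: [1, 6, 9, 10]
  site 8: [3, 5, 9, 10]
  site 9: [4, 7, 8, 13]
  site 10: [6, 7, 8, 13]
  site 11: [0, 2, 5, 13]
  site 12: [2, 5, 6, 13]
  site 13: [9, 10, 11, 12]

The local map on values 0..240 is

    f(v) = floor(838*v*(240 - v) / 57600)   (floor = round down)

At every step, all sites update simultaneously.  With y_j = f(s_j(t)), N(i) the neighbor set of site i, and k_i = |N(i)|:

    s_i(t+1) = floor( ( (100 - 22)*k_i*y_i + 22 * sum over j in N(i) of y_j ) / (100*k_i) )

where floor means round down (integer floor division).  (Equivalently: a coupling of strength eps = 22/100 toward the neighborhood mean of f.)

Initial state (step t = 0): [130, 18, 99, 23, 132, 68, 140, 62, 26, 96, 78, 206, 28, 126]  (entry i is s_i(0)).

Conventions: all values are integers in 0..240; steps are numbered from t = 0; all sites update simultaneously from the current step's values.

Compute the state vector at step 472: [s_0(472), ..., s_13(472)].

Answer: [204, 202, 204, 205, 202, 205, 198, 133, 198, 134, 130, 202, 203, 133]
Key observation: The state at step 36, [204, 202, 204, 205, 202, 205, 198, 133, 198, 134, 130, 202, 203, 133], reappears at step 40: the system is in a cycle of period 4 from step 36 on.  Therefore the state at step 472 equals the state at step 36 + ((472 - 36) mod 4) = 36, which is [204, 202, 204, 205, 202, 205, 198, 133, 198, 134, 130, 202, 203, 133].

Derivation:
t=0: [130, 18, 99, 23, 132, 68, 140, 62, 26, 96, 78, 206, 28, 126]
t=1: [186, 85, 183, 94, 199, 150, 185, 160, 96, 192, 178, 122, 110, 193]
t=2: [153, 186, 157, 188, 126, 197, 156, 179, 194, 139, 161, 197, 196, 141]
t=3: [184, 150, 180, 150, 202, 124, 181, 163, 136, 197, 181, 134, 136, 193]
t=4: [155, 191, 161, 186, 120, 207, 161, 176, 197, 130, 157, 196, 195, 140]
t=5: [182, 141, 177, 152, 203, 105, 178, 166, 131, 200, 184, 134, 136, 194]
t=6: [158, 196, 166, 185, 119, 205, 164, 173, 198, 124, 153, 196, 196, 137]
t=7: [180, 132, 170, 153, 202, 108, 176, 169, 129, 201, 187, 134, 134, 195]
t=8: [161, 200, 175, 185, 121, 206, 166, 170, 198, 123, 149, 197, 197, 135]
t=9: [177, 124, 160, 153, 201, 105, 174, 173, 129, 201, 190, 132, 131, 196]
t=10: [166, 202, 185, 186, 124, 206, 169, 165, 198, 122, 144, 198, 199, 134]
t=11: [171, 119, 146, 151, 200, 104, 171, 178, 129, 202, 194, 128, 126, 196]
t=12: [173, 203, 195, 188, 127, 205, 171, 158, 197, 120, 137, 200, 200, 133]
t=13: [162, 117, 129, 147, 197, 106, 169, 184, 132, 202, 197, 123, 123, 196]
t=14: [183, 204, 203, 192, 134, 206, 173, 150, 196, 119, 131, 202, 202, 133]
t=15: [148, 113, 114, 140, 193, 103, 166, 190, 133, 203, 199, 117, 118, 196]
t=16: [195, 203, 203, 197, 141, 205, 175, 141, 196, 118, 127, 203, 202, 132]
t=17: [128, 114, 114, 130, 189, 106, 164, 196, 132, 203, 200, 115, 118, 196]
t=18: [204, 203, 204, 202, 149, 206, 177, 131, 196, 117, 125, 204, 202, 132]
t=19: [111, 113, 111, 119, 182, 103, 161, 199, 132, 203, 201, 111, 118, 196]
t=20: [205, 202, 205, 204, 159, 205, 180, 125, 196, 118, 123, 203, 202, 132]
t=21: [109, 115, 109, 114, 174, 106, 157, 200, 132, 203, 201, 113, 118, 196]
t=22: [205, 203, 205, 204, 170, 206, 183, 124, 196, 118, 123, 203, 203, 132]
t=23: [108, 113, 108, 113, 163, 103, 152, 200, 131, 202, 201, 113, 115, 196]
t=24: [205, 202, 205, 205, 182, 205, 186, 124, 196, 121, 124, 203, 203, 132]
t=25: [107, 115, 107, 110, 147, 106, 148, 200, 131, 201, 200, 113, 115, 196]
t=26: [206, 203, 206, 206, 194, 206, 190, 125, 196, 124, 126, 203, 203, 133]
t=27: [103, 113, 103, 105, 128, 103, 142, 199, 131, 199, 199, 113, 115, 196]
t=28: [205, 202, 205, 205, 202, 205, 193, 127, 197, 128, 127, 202, 203, 133]
t=29: [105, 115, 105, 106, 115, 106, 136, 198, 130, 197, 199, 115, 115, 196]
t=30: [206, 203, 206, 206, 203, 206, 195, 129, 198, 132, 128, 203, 203, 133]
t=31: [102, 113, 102, 103, 113, 103, 133, 198, 127, 196, 198, 113, 114, 196]
t=32: [204, 202, 204, 205, 202, 205, 197, 129, 198, 133, 129, 202, 202, 133]
t=33: [106, 115, 107, 106, 115, 106, 130, 197, 127, 196, 198, 115, 116, 196]
t=34: [206, 203, 207, 206, 203, 206, 198, 132, 198, 134, 130, 203, 204, 133]
t=35: [102, 112, 101, 103, 112, 103, 127, 196, 127, 196, 198, 112, 111, 196]
t=36: [204, 202, 204, 205, 202, 205, 198, 133, 198, 134, 130, 202, 203, 133]
t=37: [106, 115, 106, 106, 115, 105, 128, 196, 127, 196, 198, 115, 114, 196]
t=38: [206, 203, 206, 206, 203, 206, 198, 133, 198, 134, 130, 203, 203, 133]
t=39: [102, 113, 102, 103, 113, 103, 127, 196, 127, 196, 198, 113, 114, 196]
t=40: [204, 202, 204, 205, 202, 205, 198, 133, 198, 134, 130, 202, 203, 133]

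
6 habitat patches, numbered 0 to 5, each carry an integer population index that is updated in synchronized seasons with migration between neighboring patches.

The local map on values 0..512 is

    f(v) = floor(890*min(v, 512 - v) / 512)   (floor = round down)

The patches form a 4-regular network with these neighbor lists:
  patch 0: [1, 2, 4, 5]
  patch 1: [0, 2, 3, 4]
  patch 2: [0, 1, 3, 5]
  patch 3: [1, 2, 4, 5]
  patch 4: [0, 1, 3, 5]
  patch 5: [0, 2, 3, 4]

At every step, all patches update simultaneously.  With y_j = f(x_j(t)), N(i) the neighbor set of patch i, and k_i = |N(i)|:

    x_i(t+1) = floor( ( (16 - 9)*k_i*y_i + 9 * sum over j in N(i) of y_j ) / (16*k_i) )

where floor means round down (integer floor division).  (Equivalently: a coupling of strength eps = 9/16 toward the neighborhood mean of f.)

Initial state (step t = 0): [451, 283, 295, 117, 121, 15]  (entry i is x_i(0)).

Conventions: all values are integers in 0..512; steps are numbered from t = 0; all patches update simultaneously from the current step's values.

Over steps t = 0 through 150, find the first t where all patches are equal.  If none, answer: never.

Simulating step by step:
t=0: [451, 283, 295, 117, 121, 15]  (not all equal)
t=1: [188, 300, 268, 230, 194, 137]  (not all equal)
t=2: [334, 369, 372, 366, 334, 313]  (not all equal)
t=3: [296, 265, 268, 271, 297, 307]  (not all equal)
t=4: [386, 411, 407, 405, 385, 379]  (not all equal)
t=5: [209, 189, 193, 194, 210, 214]  (not all equal)
t=6: [355, 340, 343, 344, 356, 359]  (not all equal)
t=7: [277, 289, 286, 286, 277, 274]  (not all equal)
t=8: [403, 394, 396, 396, 403, 405]  (not all equal)
t=9: [192, 199, 197, 197, 192, 190]  (not all equal)
t=10: [335, 340, 339, 339, 335, 334]  (not all equal)
t=11: [305, 301, 301, 301, 305, 305]  (not all equal)
t=12: [360, 364, 364, 364, 360, 360]  (not all equal)
t=13: [262, 258, 258, 258, 262, 262]  (not all equal)
t=14: [435, 439, 439, 439, 435, 435]  (not all equal)
t=15: [131, 127, 127, 127, 131, 131]  (not all equal)
t=16: [225, 221, 221, 221, 225, 225]  (not all equal)
t=17: [389, 385, 385, 385, 389, 389]  (not all equal)
t=18: [214, 218, 218, 218, 214, 214]  (not all equal)
t=19: [372, 376, 376, 376, 372, 372]  (not all equal)
t=20: [241, 237, 237, 237, 241, 241]  (not all equal)
t=21: [416, 412, 412, 412, 416, 416]  (not all equal)
t=22: [167, 171, 171, 171, 167, 167]  (not all equal)
t=23: [291, 295, 295, 295, 291, 291]  (not all equal)
t=24: [382, 378, 378, 378, 382, 382]  (not all equal)
t=25: [226, 230, 230, 230, 226, 226]  (not all equal)
t=26: [393, 397, 397, 397, 393, 393]  (not all equal)
t=27: [204, 200, 200, 200, 204, 204]  (not all equal)
t=28: [352, 348, 348, 348, 352, 352]  (not all equal)
t=29: [279, 283, 283, 283, 279, 279]  (not all equal)
t=30: [403, 399, 399, 399, 403, 403]  (not all equal)
t=31: [190, 194, 194, 194, 190, 190]  (not all equal)
t=32: [331, 335, 335, 335, 331, 331]  (not all equal)
t=33: [312, 308, 308, 308, 312, 312]  (not all equal)
t=34: [348, 352, 352, 352, 348, 348]  (not all equal)
t=35: [283, 279, 279, 279, 283, 283]  (not all equal)
t=36: [399, 403, 403, 403, 399, 399]  (not all equal)
t=37: [194, 190, 190, 190, 194, 194]  (not all equal)
t=38: [335, 331, 331, 331, 335, 335]  (not all equal)
t=39: [308, 312, 312, 312, 308, 308]  (not all equal)
t=40: [352, 348, 348, 348, 352, 352]  (not all equal)

Answer: never
Key observation: The state at step 28 reappears at step 40 — the system is in a cycle of period 12 from step 28 on.  No step 0..40 is synchronized, and the cycle repeats forever, so no step up to 150 (or ever) has all patches equal.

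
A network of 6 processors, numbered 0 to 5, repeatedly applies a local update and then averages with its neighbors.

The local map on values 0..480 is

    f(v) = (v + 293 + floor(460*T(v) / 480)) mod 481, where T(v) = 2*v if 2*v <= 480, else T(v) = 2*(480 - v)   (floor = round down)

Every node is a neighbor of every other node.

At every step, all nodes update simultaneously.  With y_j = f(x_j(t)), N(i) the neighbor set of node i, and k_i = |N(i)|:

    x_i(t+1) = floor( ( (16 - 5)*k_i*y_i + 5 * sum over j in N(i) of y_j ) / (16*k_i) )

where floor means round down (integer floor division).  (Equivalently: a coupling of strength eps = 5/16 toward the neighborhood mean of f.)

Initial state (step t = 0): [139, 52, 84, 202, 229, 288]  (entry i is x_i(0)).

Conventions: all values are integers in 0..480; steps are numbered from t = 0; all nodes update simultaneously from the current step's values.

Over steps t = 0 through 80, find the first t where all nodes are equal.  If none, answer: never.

Answer: never
Key observation: The state at step 11 reappears at step 15 — the system is in a cycle of period 4 from step 11 on.  No step 0..15 is synchronized, and the cycle repeats forever, so no step up to 80 (or ever) has all nodes equal.

Derivation:
t=0: [139, 52, 84, 202, 229, 288]  (not all equal)
t=1: [264, 406, 164, 379, 428, 421]  (not all equal)
t=2: [113, 332, 289, 347, 319, 324]  (not all equal)
t=3: [233, 412, 437, 403, 419, 417]  (not all equal)
t=4: [115, 330, 316, 335, 326, 327]  (not all equal)
t=5: [236, 412, 420, 409, 414, 414]  (not all equal)
t=6: [123, 332, 328, 334, 331, 331]  (not all equal)
t=7: [250, 411, 413, 409, 411, 411]  (not all equal)
t=8: [125, 334, 332, 335, 334, 334]  (not all equal)
t=9: [253, 409, 410, 408, 409, 409]  (not all equal)
t=10: [124, 335, 335, 336, 335, 335]  (not all equal)
t=11: [251, 408, 408, 408, 408, 408]  (not all equal)
t=12: [125, 336, 336, 336, 336, 336]  (not all equal)
t=13: [253, 408, 408, 408, 408, 408]  (not all equal)
t=14: [124, 336, 336, 336, 336, 336]  (not all equal)
t=15: [251, 408, 408, 408, 408, 408]  (not all equal)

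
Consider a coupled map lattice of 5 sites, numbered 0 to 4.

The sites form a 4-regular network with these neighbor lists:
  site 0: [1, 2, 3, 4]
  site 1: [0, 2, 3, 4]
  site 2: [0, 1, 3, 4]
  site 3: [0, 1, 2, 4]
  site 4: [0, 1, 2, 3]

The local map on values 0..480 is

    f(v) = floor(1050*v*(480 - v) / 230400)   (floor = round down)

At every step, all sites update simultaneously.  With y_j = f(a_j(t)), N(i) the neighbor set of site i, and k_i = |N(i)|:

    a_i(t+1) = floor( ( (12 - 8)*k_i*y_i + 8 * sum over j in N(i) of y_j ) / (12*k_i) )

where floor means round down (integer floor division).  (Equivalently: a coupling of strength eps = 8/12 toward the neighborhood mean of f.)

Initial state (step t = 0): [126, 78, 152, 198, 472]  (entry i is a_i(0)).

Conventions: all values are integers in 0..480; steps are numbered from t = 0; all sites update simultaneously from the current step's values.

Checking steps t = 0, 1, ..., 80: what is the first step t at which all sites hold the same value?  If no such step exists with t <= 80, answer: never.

Answer: 3
Key observation: Synchronization is absorbing here: once all sites are equal they stay equal, and step 3 is the first all-equal step.

Derivation:
t=0: [126, 78, 152, 198, 472]  (not all equal)
t=1: [174, 164, 178, 182, 143]  (not all equal)
t=2: [238, 237, 238, 239, 234]  (not all equal)
t=3: [262, 262, 262, 262, 262]  (all equal)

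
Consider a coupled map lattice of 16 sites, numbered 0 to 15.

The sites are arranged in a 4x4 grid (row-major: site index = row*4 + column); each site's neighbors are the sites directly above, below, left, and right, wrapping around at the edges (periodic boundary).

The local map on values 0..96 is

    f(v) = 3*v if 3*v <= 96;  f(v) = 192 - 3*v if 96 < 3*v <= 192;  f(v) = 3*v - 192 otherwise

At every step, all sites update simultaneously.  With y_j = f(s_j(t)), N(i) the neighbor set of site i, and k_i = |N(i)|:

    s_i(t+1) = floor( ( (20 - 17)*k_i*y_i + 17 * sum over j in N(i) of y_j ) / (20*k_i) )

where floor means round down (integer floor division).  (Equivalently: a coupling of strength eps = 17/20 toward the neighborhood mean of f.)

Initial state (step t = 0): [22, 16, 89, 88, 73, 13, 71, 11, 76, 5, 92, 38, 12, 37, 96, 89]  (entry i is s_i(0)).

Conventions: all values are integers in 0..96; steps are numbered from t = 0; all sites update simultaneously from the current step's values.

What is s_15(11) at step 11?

Simulating step by step:
t=0: [22, 16, 89, 88, 73, 13, 71, 11, 76, 5, 92, 38, 12, 37, 96, 89]
t=1: [48, 62, 61, 63, 41, 29, 52, 47, 38, 53, 57, 60, 60, 53, 81, 71]
t=2: [26, 38, 21, 27, 66, 43, 41, 33, 38, 51, 31, 38, 40, 26, 25, 19]
t=3: [62, 71, 73, 73, 67, 50, 76, 63, 53, 72, 69, 79, 72, 67, 73, 73]
t=4: [18, 21, 27, 17, 19, 25, 23, 25, 26, 24, 30, 23, 19, 21, 20, 30]
t=5: [56, 67, 63, 71, 68, 66, 78, 63, 65, 75, 70, 81, 69, 63, 77, 63]
t=6: [15, 9, 24, 10, 9, 21, 12, 27, 24, 11, 37, 13, 9, 20, 11, 27]
t=7: [30, 55, 37, 63, 59, 35, 68, 40, 37, 63, 42, 72, 58, 34, 67, 39]
t=8: [26, 78, 22, 68, 72, 25, 66, 22, 24, 69, 20, 66, 74, 25, 67, 22]
t=9: [34, 68, 24, 60, 65, 29, 57, 20, 26, 62, 16, 57, 66, 31, 58, 22]
t=10: [20, 74, 24, 63, 67, 21, 59, 21, 19, 65, 21, 56, 70, 22, 61, 22]
t=11: [21, 59, 22, 55, 52, 21, 57, 20, 20, 53, 20, 56, 55, 22, 58, 21]

Answer: s_15(11) = 21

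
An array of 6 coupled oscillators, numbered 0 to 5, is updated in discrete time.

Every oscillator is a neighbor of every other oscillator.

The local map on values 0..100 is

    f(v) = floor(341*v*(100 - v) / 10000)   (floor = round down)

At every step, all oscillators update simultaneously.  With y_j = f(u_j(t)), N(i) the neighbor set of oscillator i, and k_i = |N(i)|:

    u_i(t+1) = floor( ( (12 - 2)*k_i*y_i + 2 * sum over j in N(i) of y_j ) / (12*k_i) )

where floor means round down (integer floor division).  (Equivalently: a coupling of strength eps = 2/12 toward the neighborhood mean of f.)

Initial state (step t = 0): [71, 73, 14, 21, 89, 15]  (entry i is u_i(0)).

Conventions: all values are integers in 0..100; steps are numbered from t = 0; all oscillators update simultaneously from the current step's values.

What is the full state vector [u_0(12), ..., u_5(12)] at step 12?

Answer: [84, 84, 84, 84, 84, 84]

Derivation:
t=0: [71, 73, 14, 21, 89, 15]
t=1: [66, 63, 43, 55, 36, 44]
t=2: [76, 79, 82, 83, 78, 83]
t=3: [60, 55, 50, 49, 57, 49]
t=4: [81, 83, 84, 84, 83, 84]
t=5: [51, 47, 45, 45, 47, 45]
t=6: [84, 84, 84, 84, 84, 84]
t=7: [45, 45, 45, 45, 45, 45]
t=8: [84, 84, 84, 84, 84, 84]
t=9: [45, 45, 45, 45, 45, 45]
t=10: [84, 84, 84, 84, 84, 84]
t=11: [45, 45, 45, 45, 45, 45]
t=12: [84, 84, 84, 84, 84, 84]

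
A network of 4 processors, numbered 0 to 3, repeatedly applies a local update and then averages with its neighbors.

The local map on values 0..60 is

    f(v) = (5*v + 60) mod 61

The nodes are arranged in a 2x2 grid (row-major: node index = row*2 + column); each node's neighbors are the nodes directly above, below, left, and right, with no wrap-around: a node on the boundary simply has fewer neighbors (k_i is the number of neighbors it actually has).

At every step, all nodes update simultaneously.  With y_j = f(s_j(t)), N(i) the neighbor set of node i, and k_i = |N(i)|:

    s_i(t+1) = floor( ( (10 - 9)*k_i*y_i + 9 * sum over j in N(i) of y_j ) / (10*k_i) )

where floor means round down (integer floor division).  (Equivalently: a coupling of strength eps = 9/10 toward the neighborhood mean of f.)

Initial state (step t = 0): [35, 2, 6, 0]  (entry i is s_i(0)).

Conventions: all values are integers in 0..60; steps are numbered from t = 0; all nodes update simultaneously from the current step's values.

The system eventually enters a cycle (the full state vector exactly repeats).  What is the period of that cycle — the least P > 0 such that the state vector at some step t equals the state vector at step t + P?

Simulating step by step:
t=0: [35, 2, 6, 0]
t=1: [22, 51, 53, 23]
t=2: [18, 46, 47, 18]
t=3: [46, 29, 30, 46]
t=4: [26, 43, 44, 26]
t=5: [30, 9, 9, 30]
t=6: [42, 28, 28, 42]
t=7: [17, 25, 25, 17]
t=8: [4, 20, 20, 4]
t=9: [36, 20, 20, 36]
t=10: [39, 55, 55, 39]
t=11: [28, 12, 12, 28]
t=12: [54, 21, 21, 54]
t=13: [41, 26, 26, 41]
t=14: [8, 19, 19, 8]
t=15: [33, 38, 38, 33]
t=16: [9, 38, 38, 9]
t=17: [9, 40, 40, 9]
t=18: [18, 41, 41, 18]
t=19: [21, 27, 27, 21]
t=20: [15, 39, 39, 15]
t=21: [11, 12, 12, 11]
t=22: [58, 54, 54, 58]
t=23: [27, 43, 43, 27]
t=24: [29, 13, 13, 29]
t=25: [4, 20, 20, 4]

Answer: 17
Key observation: The state at step 8, [4, 20, 20, 4], reappears at step 25 — and no state repeats earlier — so the cycle the system enters has period 17.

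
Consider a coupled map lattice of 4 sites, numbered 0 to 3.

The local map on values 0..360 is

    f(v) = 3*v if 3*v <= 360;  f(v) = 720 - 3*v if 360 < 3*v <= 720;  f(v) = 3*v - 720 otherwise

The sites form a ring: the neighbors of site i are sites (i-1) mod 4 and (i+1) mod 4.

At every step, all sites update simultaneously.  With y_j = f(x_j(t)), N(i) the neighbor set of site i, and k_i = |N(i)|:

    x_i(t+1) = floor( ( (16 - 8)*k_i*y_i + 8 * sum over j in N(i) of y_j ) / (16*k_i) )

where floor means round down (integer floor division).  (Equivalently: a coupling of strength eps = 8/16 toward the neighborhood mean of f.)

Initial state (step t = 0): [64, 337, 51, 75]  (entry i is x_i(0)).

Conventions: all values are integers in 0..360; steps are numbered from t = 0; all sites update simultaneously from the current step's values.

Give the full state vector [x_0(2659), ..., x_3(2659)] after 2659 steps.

Answer: [270, 270, 270, 270]
Key observation: The state at step 16, [90, 90, 90, 90], reappears at step 18: the system is in a cycle of period 2 from step 16 on.  Therefore the state at step 2659 equals the state at step 16 + ((2659 - 16) mod 2) = 17, which is [270, 270, 270, 270].

Derivation:
t=0: [64, 337, 51, 75]
t=1: [225, 231, 205, 198]
t=2: [60, 51, 90, 100]
t=3: [203, 189, 248, 262]
t=4: [110, 110, 66, 66]
t=5: [297, 297, 231, 231]
t=6: [135, 135, 63, 63]
t=7: [283, 283, 220, 220]
t=8: [111, 111, 77, 77]
t=9: [307, 307, 256, 256]
t=10: [162, 162, 86, 86]
t=11: [240, 240, 252, 252]
t=12: [9, 9, 27, 27]
t=13: [40, 40, 67, 67]
t=14: [140, 140, 180, 180]
t=15: [270, 270, 210, 210]
t=16: [90, 90, 90, 90]
t=17: [270, 270, 270, 270]
t=18: [90, 90, 90, 90]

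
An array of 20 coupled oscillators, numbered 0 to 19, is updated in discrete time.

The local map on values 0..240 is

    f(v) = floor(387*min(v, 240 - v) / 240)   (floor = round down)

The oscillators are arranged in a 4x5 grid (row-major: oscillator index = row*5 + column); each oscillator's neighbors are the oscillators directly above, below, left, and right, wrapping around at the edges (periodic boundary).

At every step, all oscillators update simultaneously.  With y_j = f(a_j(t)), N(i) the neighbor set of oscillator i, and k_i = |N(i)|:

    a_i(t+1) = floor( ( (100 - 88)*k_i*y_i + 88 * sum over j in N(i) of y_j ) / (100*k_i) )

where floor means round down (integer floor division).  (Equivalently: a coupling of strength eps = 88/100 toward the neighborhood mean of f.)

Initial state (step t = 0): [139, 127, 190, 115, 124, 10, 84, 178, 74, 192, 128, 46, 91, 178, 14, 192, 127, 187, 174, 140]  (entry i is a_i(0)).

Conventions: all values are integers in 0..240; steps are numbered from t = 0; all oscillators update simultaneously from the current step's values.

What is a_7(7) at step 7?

Simulating step by step:
t=0: [139, 127, 190, 115, 124, 10, 84, 178, 74, 192, 128, 46, 91, 178, 14, 192, 127, 187, 174, 140]
t=1: [121, 144, 130, 130, 151, 123, 97, 117, 115, 84, 63, 150, 96, 98, 116, 159, 113, 123, 129, 105]
t=2: [158, 173, 176, 171, 165, 150, 167, 170, 166, 170, 155, 147, 167, 173, 146, 157, 157, 174, 173, 160]
t=3: [127, 119, 108, 112, 120, 126, 127, 113, 111, 131, 143, 128, 118, 121, 125, 132, 125, 114, 112, 128]
t=4: [184, 181, 182, 181, 180, 174, 183, 181, 181, 183, 177, 178, 184, 184, 176, 175, 182, 182, 183, 182]
t=5: [99, 92, 94, 93, 92, 94, 97, 92, 93, 98, 102, 94, 93, 94, 94, 95, 97, 91, 92, 97]
t=6: [151, 154, 148, 149, 154, 158, 150, 150, 151, 150, 153, 155, 149, 149, 156, 158, 150, 150, 150, 150]
t=7: [135, 144, 144, 143, 143, 141, 138, 145, 145, 137, 134, 143, 143, 142, 142, 141, 138, 145, 145, 138]

Answer: a_7(7) = 145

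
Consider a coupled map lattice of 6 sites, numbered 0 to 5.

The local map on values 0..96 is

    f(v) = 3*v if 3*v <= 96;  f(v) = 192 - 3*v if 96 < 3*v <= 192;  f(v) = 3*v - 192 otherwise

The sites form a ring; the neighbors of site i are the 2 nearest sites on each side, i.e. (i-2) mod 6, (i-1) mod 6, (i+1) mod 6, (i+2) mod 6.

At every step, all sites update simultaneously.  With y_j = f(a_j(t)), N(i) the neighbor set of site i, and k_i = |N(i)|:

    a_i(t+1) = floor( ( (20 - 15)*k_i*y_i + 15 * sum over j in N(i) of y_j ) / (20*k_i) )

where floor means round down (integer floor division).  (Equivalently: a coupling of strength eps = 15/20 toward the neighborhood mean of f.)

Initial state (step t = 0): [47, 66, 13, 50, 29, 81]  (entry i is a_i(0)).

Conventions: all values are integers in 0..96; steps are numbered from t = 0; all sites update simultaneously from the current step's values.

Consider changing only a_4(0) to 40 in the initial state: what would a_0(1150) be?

Simulating step by step:
t=0: [47, 66, 13, 50, 40, 81]
t=1: [44, 35, 41, 42, 52, 44]
t=2: [62, 69, 63, 63, 56, 61]
t=3: [11, 7, 9, 10, 9, 11]
t=4: [28, 28, 27, 27, 29, 29]
t=5: [84, 83, 83, 83, 84, 84]
t=6: [58, 58, 58, 58, 58, 58]
t=7: [18, 18, 18, 18, 18, 18]
t=8: [54, 54, 54, 54, 54, 54]
t=9: [30, 30, 30, 30, 30, 30]
t=10: [90, 90, 90, 90, 90, 90]
t=11: [78, 78, 78, 78, 78, 78]
t=12: [42, 42, 42, 42, 42, 42]
t=13: [66, 66, 66, 66, 66, 66]
t=14: [6, 6, 6, 6, 6, 6]
t=15: [18, 18, 18, 18, 18, 18]

Answer: a_0(1150) = 6
Key observation: The state at step 7, [18, 18, 18, 18, 18, 18], reappears at step 15: the system is in a cycle of period 8 from step 7 on.  Therefore the state at step 1150 equals the state at step 7 + ((1150 - 7) mod 8) = 14, which is [6, 6, 6, 6, 6, 6].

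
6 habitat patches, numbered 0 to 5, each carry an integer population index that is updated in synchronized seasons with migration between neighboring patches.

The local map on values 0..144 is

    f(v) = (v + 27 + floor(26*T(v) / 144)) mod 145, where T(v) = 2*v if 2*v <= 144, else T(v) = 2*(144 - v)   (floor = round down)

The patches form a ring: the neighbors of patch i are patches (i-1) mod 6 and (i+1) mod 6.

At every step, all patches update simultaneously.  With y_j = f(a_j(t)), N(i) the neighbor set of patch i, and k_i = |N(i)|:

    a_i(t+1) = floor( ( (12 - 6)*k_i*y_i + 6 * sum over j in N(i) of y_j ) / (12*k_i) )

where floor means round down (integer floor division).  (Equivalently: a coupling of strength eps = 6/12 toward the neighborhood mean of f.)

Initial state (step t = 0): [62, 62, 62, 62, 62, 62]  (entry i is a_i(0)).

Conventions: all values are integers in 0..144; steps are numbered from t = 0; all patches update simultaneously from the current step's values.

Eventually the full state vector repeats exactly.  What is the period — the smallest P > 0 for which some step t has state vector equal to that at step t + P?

Answer: 19
Key observation: The state at step 0, [62, 62, 62, 62, 62, 62], reappears at step 19 — and no state repeats earlier — so the cycle the system enters has period 19.

Derivation:
t=0: [62, 62, 62, 62, 62, 62]
t=1: [111, 111, 111, 111, 111, 111]
t=2: [4, 4, 4, 4, 4, 4]
t=3: [32, 32, 32, 32, 32, 32]
t=4: [70, 70, 70, 70, 70, 70]
t=5: [122, 122, 122, 122, 122, 122]
t=6: [11, 11, 11, 11, 11, 11]
t=7: [41, 41, 41, 41, 41, 41]
t=8: [82, 82, 82, 82, 82, 82]
t=9: [131, 131, 131, 131, 131, 131]
t=10: [17, 17, 17, 17, 17, 17]
t=11: [50, 50, 50, 50, 50, 50]
t=12: [95, 95, 95, 95, 95, 95]
t=13: [139, 139, 139, 139, 139, 139]
t=14: [22, 22, 22, 22, 22, 22]
t=15: [56, 56, 56, 56, 56, 56]
t=16: [103, 103, 103, 103, 103, 103]
t=17: [144, 144, 144, 144, 144, 144]
t=18: [26, 26, 26, 26, 26, 26]
t=19: [62, 62, 62, 62, 62, 62]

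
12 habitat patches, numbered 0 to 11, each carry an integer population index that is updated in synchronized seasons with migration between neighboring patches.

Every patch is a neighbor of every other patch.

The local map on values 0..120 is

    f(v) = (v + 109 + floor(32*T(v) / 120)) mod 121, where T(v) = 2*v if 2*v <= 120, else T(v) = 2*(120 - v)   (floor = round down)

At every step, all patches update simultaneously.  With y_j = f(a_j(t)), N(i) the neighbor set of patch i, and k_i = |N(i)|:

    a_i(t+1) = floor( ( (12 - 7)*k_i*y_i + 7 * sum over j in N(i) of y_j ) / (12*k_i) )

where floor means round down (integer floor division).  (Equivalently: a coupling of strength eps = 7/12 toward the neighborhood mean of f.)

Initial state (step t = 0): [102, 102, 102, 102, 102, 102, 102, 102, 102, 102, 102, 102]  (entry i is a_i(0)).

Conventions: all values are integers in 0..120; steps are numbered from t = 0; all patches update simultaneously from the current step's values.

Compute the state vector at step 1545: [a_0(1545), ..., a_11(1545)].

Simulating step by step:
t=0: [102, 102, 102, 102, 102, 102, 102, 102, 102, 102, 102, 102]
t=1: [99, 99, 99, 99, 99, 99, 99, 99, 99, 99, 99, 99]
t=2: [98, 98, 98, 98, 98, 98, 98, 98, 98, 98, 98, 98]
t=3: [97, 97, 97, 97, 97, 97, 97, 97, 97, 97, 97, 97]
t=4: [97, 97, 97, 97, 97, 97, 97, 97, 97, 97, 97, 97]

Answer: [97, 97, 97, 97, 97, 97, 97, 97, 97, 97, 97, 97]
Key observation: The state at step 3, [97, 97, 97, 97, 97, 97, 97, 97, 97, 97, 97, 97], reappears at step 4: the system is in a cycle of period 1 from step 3 on.  Therefore the state at step 1545 equals the state at step 3 + ((1545 - 3) mod 1) = 3, which is [97, 97, 97, 97, 97, 97, 97, 97, 97, 97, 97, 97].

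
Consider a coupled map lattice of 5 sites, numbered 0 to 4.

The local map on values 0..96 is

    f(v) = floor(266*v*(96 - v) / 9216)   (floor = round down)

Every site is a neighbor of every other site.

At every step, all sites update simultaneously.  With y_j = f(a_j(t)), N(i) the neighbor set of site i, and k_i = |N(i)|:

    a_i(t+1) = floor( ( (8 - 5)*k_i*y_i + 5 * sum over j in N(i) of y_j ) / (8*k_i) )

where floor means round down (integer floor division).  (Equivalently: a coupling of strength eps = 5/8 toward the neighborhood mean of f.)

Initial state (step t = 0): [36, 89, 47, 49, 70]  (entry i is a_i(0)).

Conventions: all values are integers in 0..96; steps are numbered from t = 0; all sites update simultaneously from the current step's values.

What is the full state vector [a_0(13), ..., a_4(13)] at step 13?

Simulating step by step:
t=0: [36, 89, 47, 49, 70]
t=1: [54, 44, 55, 55, 52]
t=2: [65, 65, 65, 65, 65]
t=3: [58, 58, 58, 58, 58]
t=4: [63, 63, 63, 63, 63]
t=5: [60, 60, 60, 60, 60]
t=6: [62, 62, 62, 62, 62]
t=7: [60, 60, 60, 60, 60]
t=8: [62, 62, 62, 62, 62]
t=9: [60, 60, 60, 60, 60]
t=10: [62, 62, 62, 62, 62]
t=11: [60, 60, 60, 60, 60]
t=12: [62, 62, 62, 62, 62]
t=13: [60, 60, 60, 60, 60]

Answer: [60, 60, 60, 60, 60]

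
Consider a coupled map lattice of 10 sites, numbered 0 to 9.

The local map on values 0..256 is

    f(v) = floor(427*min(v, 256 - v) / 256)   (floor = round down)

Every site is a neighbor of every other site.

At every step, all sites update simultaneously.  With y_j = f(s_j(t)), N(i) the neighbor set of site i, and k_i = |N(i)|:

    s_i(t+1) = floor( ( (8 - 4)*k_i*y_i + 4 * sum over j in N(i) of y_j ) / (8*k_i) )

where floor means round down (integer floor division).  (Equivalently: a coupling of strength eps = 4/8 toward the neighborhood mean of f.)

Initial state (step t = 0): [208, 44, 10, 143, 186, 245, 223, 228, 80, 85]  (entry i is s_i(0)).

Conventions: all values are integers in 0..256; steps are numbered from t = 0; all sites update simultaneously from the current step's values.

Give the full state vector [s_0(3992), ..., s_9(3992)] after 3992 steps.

Answer: [76, 76, 76, 76, 76, 76, 76, 76, 76, 76]
Key observation: The state at step 27, [126, 126, 126, 126, 126, 126, 126, 126, 126, 126], reappears at step 30: the system is in a cycle of period 3 from step 27 on.  Therefore the state at step 3992 equals the state at step 27 + ((3992 - 27) mod 3) = 29, which is [76, 76, 76, 76, 76, 76, 76, 76, 76, 76].

Derivation:
t=0: [208, 44, 10, 143, 186, 245, 223, 228, 80, 85]
t=1: [83, 80, 55, 131, 99, 56, 72, 68, 107, 110]
t=2: [140, 138, 119, 171, 152, 120, 132, 129, 158, 160]
t=3: [188, 189, 190, 164, 179, 191, 193, 196, 174, 173]
t=4: [117, 116, 115, 134, 123, 114, 113, 111, 127, 128]
t=5: [196, 195, 194, 199, 200, 194, 193, 191, 203, 204]
t=6: [99, 99, 100, 96, 95, 100, 101, 102, 93, 92]
t=7: [163, 163, 164, 161, 160, 164, 165, 165, 159, 158]
t=8: [155, 155, 154, 156, 157, 154, 153, 153, 158, 159]
t=9: [167, 167, 168, 166, 166, 168, 168, 168, 165, 164]
t=10: [148, 148, 147, 149, 149, 147, 147, 147, 149, 150]
t=11: [179, 179, 180, 178, 178, 180, 180, 180, 178, 177]
t=12: [128, 128, 127, 128, 128, 127, 127, 127, 128, 129]
t=13: [212, 212, 211, 212, 212, 211, 211, 211, 212, 211]
t=14: [73, 73, 74, 73, 73, 74, 74, 74, 73, 74]
t=15: [121, 121, 122, 121, 121, 122, 122, 122, 121, 122]
t=16: [201, 201, 202, 201, 201, 202, 202, 202, 201, 202]
t=17: [90, 90, 90, 90, 90, 90, 90, 90, 90, 90]
t=18: [150, 150, 150, 150, 150, 150, 150, 150, 150, 150]
t=19: [176, 176, 176, 176, 176, 176, 176, 176, 176, 176]
t=20: [133, 133, 133, 133, 133, 133, 133, 133, 133, 133]
t=21: [205, 205, 205, 205, 205, 205, 205, 205, 205, 205]
t=22: [85, 85, 85, 85, 85, 85, 85, 85, 85, 85]
t=23: [141, 141, 141, 141, 141, 141, 141, 141, 141, 141]
t=24: [191, 191, 191, 191, 191, 191, 191, 191, 191, 191]
t=25: [108, 108, 108, 108, 108, 108, 108, 108, 108, 108]
t=26: [180, 180, 180, 180, 180, 180, 180, 180, 180, 180]
t=27: [126, 126, 126, 126, 126, 126, 126, 126, 126, 126]
t=28: [210, 210, 210, 210, 210, 210, 210, 210, 210, 210]
t=29: [76, 76, 76, 76, 76, 76, 76, 76, 76, 76]
t=30: [126, 126, 126, 126, 126, 126, 126, 126, 126, 126]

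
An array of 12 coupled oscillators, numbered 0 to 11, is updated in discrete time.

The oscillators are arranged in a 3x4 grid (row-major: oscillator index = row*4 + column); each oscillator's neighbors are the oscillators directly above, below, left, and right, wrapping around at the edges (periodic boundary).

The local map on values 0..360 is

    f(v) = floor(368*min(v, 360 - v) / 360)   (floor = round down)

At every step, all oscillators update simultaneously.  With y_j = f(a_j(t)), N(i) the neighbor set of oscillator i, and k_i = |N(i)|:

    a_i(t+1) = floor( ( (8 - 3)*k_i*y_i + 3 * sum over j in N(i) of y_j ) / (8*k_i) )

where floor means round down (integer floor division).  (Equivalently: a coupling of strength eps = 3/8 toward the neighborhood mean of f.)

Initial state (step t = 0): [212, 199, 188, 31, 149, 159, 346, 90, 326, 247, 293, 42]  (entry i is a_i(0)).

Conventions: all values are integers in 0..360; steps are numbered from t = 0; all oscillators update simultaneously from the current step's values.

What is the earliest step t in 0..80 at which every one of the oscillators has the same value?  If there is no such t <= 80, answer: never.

Answer: 23
Key observation: Synchronization is absorbing here: once all oscillators are equal they stay equal, and step 23 is the first all-equal step.

Derivation:
t=0: [212, 199, 188, 31, 149, 159, 346, 90, 326, 247, 293, 42]  (not all equal)
t=1: [130, 159, 135, 62, 136, 142, 55, 79, 64, 112, 74, 47]  (not all equal)
t=2: [122, 150, 119, 76, 126, 134, 76, 78, 81, 113, 80, 56]  (not all equal)
t=3: [118, 142, 112, 83, 119, 129, 87, 81, 91, 114, 85, 65]  (not all equal)
t=4: [116, 135, 109, 88, 115, 125, 93, 84, 97, 115, 89, 73]  (not all equal)
t=5: [115, 130, 108, 92, 113, 123, 98, 88, 101, 115, 93, 80]  (not all equal)
t=6: [114, 126, 108, 95, 112, 121, 101, 92, 104, 115, 97, 86]  (not all equal)
t=7: [114, 123, 108, 98, 112, 120, 104, 96, 106, 115, 100, 91]  (not all equal)
t=8: [114, 121, 109, 101, 112, 119, 106, 99, 108, 115, 103, 96]  (not all equal)
t=9: [114, 120, 110, 104, 113, 118, 108, 102, 110, 116, 106, 100]  (not all equal)
t=10: [115, 119, 111, 106, 114, 118, 110, 105, 112, 117, 108, 104]  (not all equal)
t=11: [116, 119, 112, 109, 115, 118, 112, 108, 114, 117, 110, 107]  (not all equal)
t=12: [117, 119, 114, 111, 116, 119, 114, 111, 115, 118, 112, 110]  (not all equal)
t=13: [118, 120, 116, 113, 117, 120, 116, 113, 117, 119, 114, 112]  (not all equal)
t=14: [119, 121, 117, 115, 119, 121, 117, 115, 118, 120, 116, 114]  (not all equal)
t=15: [120, 122, 119, 117, 120, 122, 119, 117, 120, 121, 118, 116]  (not all equal)
t=16: [121, 123, 121, 119, 121, 123, 121, 119, 121, 122, 120, 118]  (not all equal)
t=17: [123, 124, 122, 121, 123, 124, 122, 121, 122, 123, 122, 120]  (not all equal)
t=18: [124, 125, 124, 123, 124, 125, 124, 123, 124, 125, 123, 122]  (not all equal)
t=19: [126, 126, 125, 125, 126, 126, 125, 125, 125, 126, 125, 124]  (not all equal)
t=20: [127, 127, 127, 127, 127, 127, 127, 127, 127, 127, 127, 126]  (not all equal)
t=21: [129, 129, 129, 128, 129, 129, 129, 128, 128, 129, 128, 128]  (not all equal)
t=22: [130, 131, 130, 130, 130, 131, 130, 130, 130, 130, 130, 130]  (not all equal)
t=23: [132, 132, 132, 132, 132, 132, 132, 132, 132, 132, 132, 132]  (all equal)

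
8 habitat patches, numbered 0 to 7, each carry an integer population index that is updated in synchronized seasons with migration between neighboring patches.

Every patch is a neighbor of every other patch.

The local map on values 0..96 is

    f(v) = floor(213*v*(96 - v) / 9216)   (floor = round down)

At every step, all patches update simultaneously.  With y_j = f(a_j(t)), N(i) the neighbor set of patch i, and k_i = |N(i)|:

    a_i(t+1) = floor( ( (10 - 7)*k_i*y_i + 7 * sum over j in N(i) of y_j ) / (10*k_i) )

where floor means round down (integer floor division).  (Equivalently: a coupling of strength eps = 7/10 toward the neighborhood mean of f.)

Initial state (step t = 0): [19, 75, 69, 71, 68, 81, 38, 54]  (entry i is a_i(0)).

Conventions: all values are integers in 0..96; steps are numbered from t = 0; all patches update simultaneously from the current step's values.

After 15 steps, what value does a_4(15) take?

Answer: a_4(15) = 52

Derivation:
t=0: [19, 75, 69, 71, 68, 81, 38, 54]
t=1: [39, 39, 41, 40, 41, 38, 42, 43]
t=2: [51, 51, 51, 51, 51, 51, 51, 51]
t=3: [53, 53, 53, 53, 53, 53, 53, 53]
t=4: [52, 52, 52, 52, 52, 52, 52, 52]
t=5: [52, 52, 52, 52, 52, 52, 52, 52]
t=6: [52, 52, 52, 52, 52, 52, 52, 52]
t=7: [52, 52, 52, 52, 52, 52, 52, 52]
t=8: [52, 52, 52, 52, 52, 52, 52, 52]
t=9: [52, 52, 52, 52, 52, 52, 52, 52]
t=10: [52, 52, 52, 52, 52, 52, 52, 52]
t=11: [52, 52, 52, 52, 52, 52, 52, 52]
t=12: [52, 52, 52, 52, 52, 52, 52, 52]
t=13: [52, 52, 52, 52, 52, 52, 52, 52]
t=14: [52, 52, 52, 52, 52, 52, 52, 52]
t=15: [52, 52, 52, 52, 52, 52, 52, 52]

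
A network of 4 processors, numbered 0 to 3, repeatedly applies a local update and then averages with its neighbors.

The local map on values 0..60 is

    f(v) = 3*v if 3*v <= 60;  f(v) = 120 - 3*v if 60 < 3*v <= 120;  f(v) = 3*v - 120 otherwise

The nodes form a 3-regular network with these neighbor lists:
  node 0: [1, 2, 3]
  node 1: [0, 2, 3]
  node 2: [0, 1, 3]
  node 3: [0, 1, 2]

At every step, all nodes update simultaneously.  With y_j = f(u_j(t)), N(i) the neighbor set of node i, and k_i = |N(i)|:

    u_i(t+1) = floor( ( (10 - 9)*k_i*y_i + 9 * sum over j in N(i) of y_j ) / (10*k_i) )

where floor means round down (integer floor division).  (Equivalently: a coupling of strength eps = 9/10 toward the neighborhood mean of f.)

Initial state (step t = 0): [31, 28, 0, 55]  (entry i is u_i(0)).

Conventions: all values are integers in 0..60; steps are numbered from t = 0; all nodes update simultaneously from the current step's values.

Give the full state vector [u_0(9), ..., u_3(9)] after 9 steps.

Answer: [51, 51, 51, 51]

Derivation:
t=0: [31, 28, 0, 55]
t=1: [27, 25, 32, 23]
t=2: [39, 38, 42, 37]
t=3: [6, 6, 6, 5]
t=4: [17, 17, 17, 17]
t=5: [51, 51, 51, 51]
t=6: [33, 33, 33, 33]
t=7: [21, 21, 21, 21]
t=8: [57, 57, 57, 57]
t=9: [51, 51, 51, 51]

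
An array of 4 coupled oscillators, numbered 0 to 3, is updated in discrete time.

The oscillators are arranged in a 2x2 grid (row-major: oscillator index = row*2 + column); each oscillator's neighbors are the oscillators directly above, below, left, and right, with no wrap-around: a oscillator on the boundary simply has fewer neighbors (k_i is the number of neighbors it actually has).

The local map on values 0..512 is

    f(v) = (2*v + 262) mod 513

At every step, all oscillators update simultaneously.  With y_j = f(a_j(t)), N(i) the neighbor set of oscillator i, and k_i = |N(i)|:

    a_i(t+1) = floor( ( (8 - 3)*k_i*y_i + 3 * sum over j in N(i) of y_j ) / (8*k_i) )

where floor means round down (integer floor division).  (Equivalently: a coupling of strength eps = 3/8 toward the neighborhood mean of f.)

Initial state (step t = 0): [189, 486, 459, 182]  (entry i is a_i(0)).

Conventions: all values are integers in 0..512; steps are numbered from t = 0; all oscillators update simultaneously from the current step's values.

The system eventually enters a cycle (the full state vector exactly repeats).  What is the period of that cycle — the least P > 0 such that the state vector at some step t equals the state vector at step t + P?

Simulating step by step:
t=0: [189, 486, 459, 182]
t=1: [147, 175, 141, 138]
t=2: [51, 74, 32, 40]
t=3: [365, 388, 336, 351]
t=4: [380, 181, 437, 363]
t=5: [359, 253, 253, 338]
t=6: [387, 326, 326, 361]
t=7: [156, 340, 340, 444]
t=8: [199, 302, 302, 238]
t=9: [224, 290, 290, 273]
t=10: [246, 297, 297, 307]
t=11: [279, 327, 327, 355]
t=12: [343, 395, 395, 438]
t=13: [281, 118, 118, 79]
t=14: [381, 448, 448, 449]
t=15: [368, 203, 203, 133]
t=16: [361, 190, 190, 67]
t=17: [342, 243, 243, 295]
t=18: [358, 291, 291, 300]
t=19: [414, 359, 359, 342]
t=20: [215, 385, 385, 445]
t=21: [114, 60, 60, 81]
t=22: [449, 410, 410, 408]
t=23: [104, 69, 69, 53]
t=24: [443, 407, 407, 380]
t=25: [95, 149, 149, 336]
t=26: [300, 193, 193, 280]
t=27: [268, 207, 207, 243]
t=28: [239, 199, 199, 208]
t=29: [197, 165, 165, 158]
t=30: [119, 88, 88, 70]
t=31: [476, 442, 442, 415]
t=32: [162, 122, 122, 86]
t=33: [235, 411, 411, 461]
t=34: [158, 106, 106, 120]
t=35: [218, 402, 402, 491]
t=36: [130, 100, 100, 151]
t=37: [178, 300, 300, 205]
t=38: [196, 267, 267, 230]
t=39: [194, 242, 242, 236]
t=40: [173, 212, 212, 225]
t=41: [124, 163, 163, 189]
t=42: [346, 166, 166, 107]
t=43: [306, 222, 222, 327]
t=44: [298, 263, 263, 324]
t=45: [318, 311, 311, 351]
t=46: [379, 388, 388, 421]
t=47: [321, 117, 117, 53]
t=48: [430, 452, 452, 416]
t=49: [112, 118, 118, 95]
t=50: [490, 487, 487, 469]
t=51: [213, 204, 204, 187]
t=52: [168, 154, 154, 135]
t=53: [74, 55, 55, 33]
t=54: [395, 370, 370, 344]
t=55: [199, 392, 392, 456]
t=56: [99, 67, 67, 100]
t=57: [436, 420, 420, 437]
t=58: [96, 88, 88, 97]
t=59: [448, 444, 444, 449]
t=60: [129, 127, 127, 130]
t=61: [5, 4, 4, 6]
t=62: [271, 271, 271, 272]
t=63: [291, 291, 291, 292]
t=64: [331, 331, 331, 332]
t=65: [411, 411, 411, 412]
t=66: [58, 58, 58, 59]
t=67: [378, 378, 378, 379]
t=68: [505, 505, 505, 506]
t=69: [246, 246, 246, 247]
t=70: [241, 241, 241, 242]
t=71: [231, 231, 231, 232]
t=72: [211, 211, 211, 212]
t=73: [171, 171, 171, 172]
t=74: [91, 91, 91, 92]
t=75: [444, 444, 444, 445]
t=76: [124, 124, 124, 125]
t=77: [510, 510, 510, 511]
t=78: [256, 256, 256, 257]
t=79: [261, 261, 261, 262]
t=80: [271, 271, 271, 272]

Answer: 18
Key observation: The state at step 62, [271, 271, 271, 272], reappears at step 80 — and no state repeats earlier — so the cycle the system enters has period 18.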